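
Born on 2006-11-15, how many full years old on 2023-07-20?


Birth: 2006-11-15
Reference: 2023-07-20
Year difference: 2023 - 2006 = 17
Birthday not yet reached in 2023, subtract 1

16 years old


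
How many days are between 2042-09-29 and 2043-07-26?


From 2042-09-29 to 2043-07-26
2042-09-29: days before September = 31 + 28 + 31 + 30 + 31 + 30 + 31 + 31 = 243 (2042 is not a leap year); day of year = 243 + 29 = 272
2043-07-26: days before July = 31 + 28 + 31 + 30 + 31 + 30 = 181 (2043 is not a leap year); day of year = 181 + 26 = 207
Rest of 2042: 365 - 272 = 93
Total = 93 + 207 = 300

300 days


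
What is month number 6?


Month 6 of 12

June


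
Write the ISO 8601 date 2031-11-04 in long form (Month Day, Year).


ISO 2031-11-04 parses as year=2031, month=11, day=04
Month 11 -> November

November 4, 2031


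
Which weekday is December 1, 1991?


Target: December 1, 1991
Anchor: Jan 1, 1991. With p = 1991 - 1 = 1990: (p + p//4 - p//100 + p//400) mod 7 = (1990 + 497 - 19 + 4) mod 7 = 2472 mod 7 = 1 -> Tuesday (Mon=0 ... Sun=6)
Days before December (Jan-Nov): 334 days
Weekday index = (1 + 334) mod 7 = 6

Sunday


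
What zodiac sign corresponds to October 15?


Date: October 15
Conventional tropical zodiac dates: Libra from September 23 onward; Scorpio starts October 23
October 15 falls within the Libra range

Libra


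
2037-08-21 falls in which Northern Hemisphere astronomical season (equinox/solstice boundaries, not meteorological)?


Date: August 21
Astronomical Summer (approx.; exact equinox/solstice day varies by year): June 21 to September 21
August 21 falls within the Summer window

Summer


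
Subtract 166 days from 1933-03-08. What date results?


Start: 1933-03-08, subtract 166 days
Back 8 days from March 8 reaches February 28, 1933 -> 158 left
February 1933 has 28 days -> back to January 31, 1933 -> 130 left
January 1933 has 31 days -> back to December 31, 1932 -> 99 left
December 1932 has 31 days -> back to November 30, 1932 -> 68 left
November 1932 has 30 days -> back to October 31, 1932 -> 38 left
October 1932 has 31 days -> back to September 30, 1932 -> 7 left
September 1932: 30 - 7 = 23 -> lands on September 23

Result: 1932-09-23


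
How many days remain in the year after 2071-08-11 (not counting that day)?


Day of year: 223 of 365
Remaining = 365 - 223

142 days


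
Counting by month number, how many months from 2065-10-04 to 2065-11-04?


From October 2065 to November 2065
0 years * 12 = 0 months, plus 1 month = 1

1 month


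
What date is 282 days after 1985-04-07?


Start: 1985-04-07, add 282 days
April 1985 has 30 days: 30 - 7 = 23 days to April 30 -> 259 left
May 1985 has 31 days -> 228 left
June 1985 has 30 days -> 198 left
July 1985 has 31 days -> 167 left
August 1985 has 31 days -> 136 left
September 1985 has 30 days -> 106 left
October 1985 has 31 days -> 75 left
November 1985 has 30 days -> 45 left
December 1985 has 31 days -> 14 left
January 1986: 14 <= 31 -> lands on January 14

Result: 1986-01-14


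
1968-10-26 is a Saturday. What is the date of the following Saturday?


Current: Saturday
Target: Saturday
Days ahead: 7

Next Saturday: 1968-11-02


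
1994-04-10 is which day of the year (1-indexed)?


Date: April 10, 1994
Days in months 1 through 3: 90
Plus 10 days in April

Day of year: 100


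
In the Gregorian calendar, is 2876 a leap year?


Gregorian leap year rule: divisible by 4, but not by 100, unless also by 400.
2876 is divisible by 4 but not 100 -> leap year

Yes


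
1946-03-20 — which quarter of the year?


Month: March (month 3)
Q1: Jan-Mar, Q2: Apr-Jun, Q3: Jul-Sep, Q4: Oct-Dec

Q1


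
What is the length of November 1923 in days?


November 1923

30 days


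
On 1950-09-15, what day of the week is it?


Date: September 15, 1950
Anchor: Jan 1, 1950. With p = 1950 - 1 = 1949: (p + p//4 - p//100 + p//400) mod 7 = (1949 + 487 - 19 + 4) mod 7 = 2421 mod 7 = 6 -> Sunday (Mon=0 ... Sun=6)
Days before September (Jan-Aug): 243; offset = 243 + 15 - 1 = 257
Weekday index = (6 + 257) mod 7 = 4

Day of the week: Friday


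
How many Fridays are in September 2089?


September 2089 has 30 days
Anchor: Jan 1, 2089. With p = 2089 - 1 = 2088: (p + p//4 - p//100 + p//400) mod 7 = (2088 + 522 - 20 + 5) mod 7 = 2595 mod 7 = 5 -> Saturday (Mon=0 ... Sun=6)
Days before September (Jan-Aug): 243; September 1 index = (5 + 243) mod 7 = 3 -> Thursday
First Friday is September 2
Fridays: 2, 9, 16, 23, 30

5 Fridays


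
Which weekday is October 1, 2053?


Target: October 1, 2053
Anchor: Jan 1, 2053. With p = 2053 - 1 = 2052: (p + p//4 - p//100 + p//400) mod 7 = (2052 + 513 - 20 + 5) mod 7 = 2550 mod 7 = 2 -> Wednesday (Mon=0 ... Sun=6)
Days before October (Jan-Sep): 273 days
Weekday index = (2 + 273) mod 7 = 2

Wednesday


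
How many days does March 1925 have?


March 1925

31 days


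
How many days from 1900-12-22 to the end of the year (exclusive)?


Day of year: 356 of 365
Remaining = 365 - 356

9 days


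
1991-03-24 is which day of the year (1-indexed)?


Date: March 24, 1991
Days in months 1 through 2: 59
Plus 24 days in March

Day of year: 83


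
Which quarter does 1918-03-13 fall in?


Month: March (month 3)
Q1: Jan-Mar, Q2: Apr-Jun, Q3: Jul-Sep, Q4: Oct-Dec

Q1


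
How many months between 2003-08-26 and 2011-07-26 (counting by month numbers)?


From August 2003 to July 2011
8 years * 12 = 96 months, minus 1 month = 95

95 months


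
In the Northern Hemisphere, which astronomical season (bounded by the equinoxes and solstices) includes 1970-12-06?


Date: December 6
Astronomical Autumn (approx.; exact equinox/solstice day varies by year): September 22 to December 20
December 6 falls within the Autumn window

Autumn


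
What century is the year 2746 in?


Century = (year - 1) // 100 + 1
= (2746 - 1) // 100 + 1
= 2745 // 100 + 1
= 27 + 1

28th century


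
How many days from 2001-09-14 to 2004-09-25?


From 2001-09-14 to 2004-09-25
2001-09-14: days before September = 31 + 28 + 31 + 30 + 31 + 30 + 31 + 31 = 243 (2001 is not a leap year); day of year = 243 + 14 = 257
2004-09-25: days before September = 31 + 29 + 31 + 30 + 31 + 30 + 31 + 31 = 244 (2004 is a leap year); day of year = 244 + 25 = 269
Rest of 2001: 365 - 257 = 108
Full years 2002 (365), 2003 (365): 730
Total = 108 + 730 + 269 = 1107

1107 days


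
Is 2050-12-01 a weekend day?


Anchor: Jan 1, 2050. With p = 2050 - 1 = 2049: (p + p//4 - p//100 + p//400) mod 7 = (2049 + 512 - 20 + 5) mod 7 = 2546 mod 7 = 5 -> Saturday (Mon=0 ... Sun=6)
Day of year: 335; offset = 334
Weekday index = (5 + 334) mod 7 = 3 -> Thursday
Weekend days: Saturday, Sunday

No


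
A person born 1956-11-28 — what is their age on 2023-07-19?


Birth: 1956-11-28
Reference: 2023-07-19
Year difference: 2023 - 1956 = 67
Birthday not yet reached in 2023, subtract 1

66 years old


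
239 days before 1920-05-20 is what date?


Start: 1920-05-20, subtract 239 days
Back 20 days from May 20 reaches April 30, 1920 -> 219 left
April 1920 has 30 days -> back to March 31, 1920 -> 189 left
March 1920 has 31 days -> back to February 29, 1920 -> 158 left
February 1920 has 29 days -> back to January 31, 1920 -> 129 left
January 1920 has 31 days -> back to December 31, 1919 -> 98 left
December 1919 has 31 days -> back to November 30, 1919 -> 67 left
November 1919 has 30 days -> back to October 31, 1919 -> 37 left
October 1919 has 31 days -> back to September 30, 1919 -> 6 left
September 1919: 30 - 6 = 24 -> lands on September 24

Result: 1919-09-24


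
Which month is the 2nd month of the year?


Month 2 of 12

February


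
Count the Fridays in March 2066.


March 2066 has 31 days
Anchor: Jan 1, 2066. With p = 2066 - 1 = 2065: (p + p//4 - p//100 + p//400) mod 7 = (2065 + 516 - 20 + 5) mod 7 = 2566 mod 7 = 4 -> Friday (Mon=0 ... Sun=6)
Days before March (Jan-Feb): 59; March 1 index = (4 + 59) mod 7 = 0 -> Monday
First Friday is March 5
Fridays: 5, 12, 19, 26

4 Fridays


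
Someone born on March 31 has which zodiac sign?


Date: March 31
Conventional tropical zodiac dates: Aries from March 21 onward; Taurus starts April 20
March 31 falls within the Aries range

Aries


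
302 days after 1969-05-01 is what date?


Start: 1969-05-01, add 302 days
May 1969 has 31 days: 31 - 1 = 30 days to May 31 -> 272 left
June 1969 has 30 days -> 242 left
July 1969 has 31 days -> 211 left
August 1969 has 31 days -> 180 left
September 1969 has 30 days -> 150 left
October 1969 has 31 days -> 119 left
November 1969 has 30 days -> 89 left
December 1969 has 31 days -> 58 left
January 1970 has 31 days -> 27 left
February 1970: 27 <= 28 -> lands on February 27

Result: 1970-02-27


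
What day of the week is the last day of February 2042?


February 2042 has 28 days
Anchor: Jan 1, 2042. With p = 2042 - 1 = 2041: (p + p//4 - p//100 + p//400) mod 7 = (2041 + 510 - 20 + 5) mod 7 = 2536 mod 7 = 2 -> Wednesday (Mon=0 ... Sun=6)
Days before February (Jan): 31; February 1 index = (2 + 31) mod 7 = 5 -> Saturday
Last day offset: 28 - 1 = 27 days
Weekday index = (5 + 27) mod 7 = 4

Friday, February 28


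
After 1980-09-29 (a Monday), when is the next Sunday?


Current: Monday
Target: Sunday
Days ahead: 6

Next Sunday: 1980-10-05


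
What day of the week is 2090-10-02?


Date: October 2, 2090
Anchor: Jan 1, 2090. With p = 2090 - 1 = 2089: (p + p//4 - p//100 + p//400) mod 7 = (2089 + 522 - 20 + 5) mod 7 = 2596 mod 7 = 6 -> Sunday (Mon=0 ... Sun=6)
Days before October (Jan-Sep): 273; offset = 273 + 2 - 1 = 274
Weekday index = (6 + 274) mod 7 = 0

Day of the week: Monday


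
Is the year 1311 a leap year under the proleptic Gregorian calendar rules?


Gregorian leap year rule: divisible by 4, but not by 100, unless also by 400.
1311 is not divisible by 4 -> not a leap year

No


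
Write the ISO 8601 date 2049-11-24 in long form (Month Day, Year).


ISO 2049-11-24 parses as year=2049, month=11, day=24
Month 11 -> November

November 24, 2049


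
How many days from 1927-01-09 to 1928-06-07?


From 1927-01-09 to 1928-06-07
1927-01-09: day of year = 9
1928-06-07: days before June = 31 + 29 + 31 + 30 + 31 = 152 (1928 is a leap year); day of year = 152 + 7 = 159
Rest of 1927: 365 - 9 = 356
Total = 356 + 159 = 515

515 days


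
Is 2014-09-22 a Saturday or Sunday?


Anchor: Jan 1, 2014. With p = 2014 - 1 = 2013: (p + p//4 - p//100 + p//400) mod 7 = (2013 + 503 - 20 + 5) mod 7 = 2501 mod 7 = 2 -> Wednesday (Mon=0 ... Sun=6)
Day of year: 265; offset = 264
Weekday index = (2 + 264) mod 7 = 0 -> Monday
Weekend days: Saturday, Sunday

No


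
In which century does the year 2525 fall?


Century = (year - 1) // 100 + 1
= (2525 - 1) // 100 + 1
= 2524 // 100 + 1
= 25 + 1

26th century


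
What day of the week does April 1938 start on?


Target: April 1, 1938
Anchor: Jan 1, 1938. With p = 1938 - 1 = 1937: (p + p//4 - p//100 + p//400) mod 7 = (1937 + 484 - 19 + 4) mod 7 = 2406 mod 7 = 5 -> Saturday (Mon=0 ... Sun=6)
Days before April (Jan-Mar): 90 days
Weekday index = (5 + 90) mod 7 = 4

Friday


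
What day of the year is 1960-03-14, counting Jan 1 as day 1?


Date: March 14, 1960
Days in months 1 through 2: 60
Plus 14 days in March

Day of year: 74


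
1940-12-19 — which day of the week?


Date: December 19, 1940
Anchor: Jan 1, 1940. With p = 1940 - 1 = 1939: (p + p//4 - p//100 + p//400) mod 7 = (1939 + 484 - 19 + 4) mod 7 = 2408 mod 7 = 0 -> Monday (Mon=0 ... Sun=6)
Days before December (Jan-Nov): 335; offset = 335 + 19 - 1 = 353
Weekday index = (0 + 353) mod 7 = 3

Day of the week: Thursday


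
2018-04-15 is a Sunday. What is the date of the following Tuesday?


Current: Sunday
Target: Tuesday
Days ahead: 2

Next Tuesday: 2018-04-17


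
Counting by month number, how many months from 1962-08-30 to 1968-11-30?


From August 1962 to November 1968
6 years * 12 = 72 months, plus 3 months = 75

75 months


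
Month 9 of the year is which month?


Month 9 of 12

September


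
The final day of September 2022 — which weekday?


September 2022 has 30 days
Anchor: Jan 1, 2022. With p = 2022 - 1 = 2021: (p + p//4 - p//100 + p//400) mod 7 = (2021 + 505 - 20 + 5) mod 7 = 2511 mod 7 = 5 -> Saturday (Mon=0 ... Sun=6)
Days before September (Jan-Aug): 243; September 1 index = (5 + 243) mod 7 = 3 -> Thursday
Last day offset: 30 - 1 = 29 days
Weekday index = (3 + 29) mod 7 = 4

Friday, September 30


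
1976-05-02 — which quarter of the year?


Month: May (month 5)
Q1: Jan-Mar, Q2: Apr-Jun, Q3: Jul-Sep, Q4: Oct-Dec

Q2


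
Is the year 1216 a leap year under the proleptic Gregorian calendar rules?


Gregorian leap year rule: divisible by 4, but not by 100, unless also by 400.
1216 is divisible by 4 but not 100 -> leap year

Yes


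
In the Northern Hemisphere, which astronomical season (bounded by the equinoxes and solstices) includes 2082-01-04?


Date: January 4
Astronomical Winter (approx.; exact equinox/solstice day varies by year): December 21 to March 19
January 4 falls within the Winter window

Winter


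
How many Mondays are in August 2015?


August 2015 has 31 days
Anchor: Jan 1, 2015. With p = 2015 - 1 = 2014: (p + p//4 - p//100 + p//400) mod 7 = (2014 + 503 - 20 + 5) mod 7 = 2502 mod 7 = 3 -> Thursday (Mon=0 ... Sun=6)
Days before August (Jan-Jul): 212; August 1 index = (3 + 212) mod 7 = 5 -> Saturday
First Monday is August 3
Mondays: 3, 10, 17, 24, 31

5 Mondays


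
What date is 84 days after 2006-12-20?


Start: 2006-12-20, add 84 days
December 2006 has 31 days: 31 - 20 = 11 days to December 31 -> 73 left
January 2007 has 31 days -> 42 left
February 2007 has 28 days -> 14 left
March 2007: 14 <= 31 -> lands on March 14

Result: 2007-03-14


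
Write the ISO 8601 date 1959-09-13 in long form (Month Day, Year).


ISO 1959-09-13 parses as year=1959, month=09, day=13
Month 9 -> September

September 13, 1959


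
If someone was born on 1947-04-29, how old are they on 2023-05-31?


Birth: 1947-04-29
Reference: 2023-05-31
Year difference: 2023 - 1947 = 76

76 years old


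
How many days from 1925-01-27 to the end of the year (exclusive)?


Day of year: 27 of 365
Remaining = 365 - 27

338 days


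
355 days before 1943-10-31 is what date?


Start: 1943-10-31, subtract 355 days
Back 31 days from October 31 reaches September 30, 1943 -> 324 left
September 1943 has 30 days -> back to August 31, 1943 -> 294 left
August 1943 has 31 days -> back to July 31, 1943 -> 263 left
July 1943 has 31 days -> back to June 30, 1943 -> 232 left
June 1943 has 30 days -> back to May 31, 1943 -> 202 left
May 1943 has 31 days -> back to April 30, 1943 -> 171 left
April 1943 has 30 days -> back to March 31, 1943 -> 141 left
March 1943 has 31 days -> back to February 28, 1943 -> 110 left
February 1943 has 28 days -> back to January 31, 1943 -> 82 left
January 1943 has 31 days -> back to December 31, 1942 -> 51 left
December 1942 has 31 days -> back to November 30, 1942 -> 20 left
November 1942: 30 - 20 = 10 -> lands on November 10

Result: 1942-11-10


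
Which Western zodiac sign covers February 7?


Date: February 7
Conventional tropical zodiac dates: Aquarius from January 20 onward; Pisces starts February 19
February 7 falls within the Aquarius range

Aquarius


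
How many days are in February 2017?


February 2017 (leap year: no)

28 days


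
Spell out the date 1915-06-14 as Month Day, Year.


ISO 1915-06-14 parses as year=1915, month=06, day=14
Month 6 -> June

June 14, 1915


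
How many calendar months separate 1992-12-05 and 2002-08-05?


From December 1992 to August 2002
10 years * 12 = 120 months, minus 4 months = 116

116 months


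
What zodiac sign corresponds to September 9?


Date: September 9
Conventional tropical zodiac dates: Virgo from August 23 onward; Libra starts September 23
September 9 falls within the Virgo range

Virgo


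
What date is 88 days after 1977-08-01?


Start: 1977-08-01, add 88 days
August 1977 has 31 days: 31 - 1 = 30 days to August 31 -> 58 left
September 1977 has 30 days -> 28 left
October 1977: 28 <= 31 -> lands on October 28

Result: 1977-10-28


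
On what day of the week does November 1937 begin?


Target: November 1, 1937
Anchor: Jan 1, 1937. With p = 1937 - 1 = 1936: (p + p//4 - p//100 + p//400) mod 7 = (1936 + 484 - 19 + 4) mod 7 = 2405 mod 7 = 4 -> Friday (Mon=0 ... Sun=6)
Days before November (Jan-Oct): 304 days
Weekday index = (4 + 304) mod 7 = 0

Monday


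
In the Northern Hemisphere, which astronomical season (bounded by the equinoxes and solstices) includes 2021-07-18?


Date: July 18
Astronomical Summer (approx.; exact equinox/solstice day varies by year): June 21 to September 21
July 18 falls within the Summer window

Summer


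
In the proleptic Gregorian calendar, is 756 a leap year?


Gregorian leap year rule: divisible by 4, but not by 100, unless also by 400.
756 is divisible by 4 but not 100 -> leap year

Yes


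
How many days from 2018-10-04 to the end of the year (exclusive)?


Day of year: 277 of 365
Remaining = 365 - 277

88 days


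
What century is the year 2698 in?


Century = (year - 1) // 100 + 1
= (2698 - 1) // 100 + 1
= 2697 // 100 + 1
= 26 + 1

27th century


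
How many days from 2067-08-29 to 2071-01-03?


From 2067-08-29 to 2071-01-03
2067-08-29: days before August = 31 + 28 + 31 + 30 + 31 + 30 + 31 = 212 (2067 is not a leap year); day of year = 212 + 29 = 241
2071-01-03: day of year = 3
Rest of 2067: 365 - 241 = 124
Full years 2068 (366), 2069 (365), 2070 (365): 1096
Total = 124 + 1096 + 3 = 1223

1223 days


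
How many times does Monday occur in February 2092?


February 2092 has 29 days
Anchor: Jan 1, 2092. With p = 2092 - 1 = 2091: (p + p//4 - p//100 + p//400) mod 7 = (2091 + 522 - 20 + 5) mod 7 = 2598 mod 7 = 1 -> Tuesday (Mon=0 ... Sun=6)
Days before February (Jan): 31; February 1 index = (1 + 31) mod 7 = 4 -> Friday
First Monday is February 4
Mondays: 4, 11, 18, 25

4 Mondays


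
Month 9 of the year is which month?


Month 9 of 12

September


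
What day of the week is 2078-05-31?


Date: May 31, 2078
Anchor: Jan 1, 2078. With p = 2078 - 1 = 2077: (p + p//4 - p//100 + p//400) mod 7 = (2077 + 519 - 20 + 5) mod 7 = 2581 mod 7 = 5 -> Saturday (Mon=0 ... Sun=6)
Days before May (Jan-Apr): 120; offset = 120 + 31 - 1 = 150
Weekday index = (5 + 150) mod 7 = 1

Day of the week: Tuesday


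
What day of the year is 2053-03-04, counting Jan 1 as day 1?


Date: March 4, 2053
Days in months 1 through 2: 59
Plus 4 days in March

Day of year: 63


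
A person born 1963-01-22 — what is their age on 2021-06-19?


Birth: 1963-01-22
Reference: 2021-06-19
Year difference: 2021 - 1963 = 58

58 years old


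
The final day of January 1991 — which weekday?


January 1991 has 31 days
Anchor: Jan 1, 1991. With p = 1991 - 1 = 1990: (p + p//4 - p//100 + p//400) mod 7 = (1990 + 497 - 19 + 4) mod 7 = 2472 mod 7 = 1 -> Tuesday (Mon=0 ... Sun=6)
January 1 is the anchor itself -> Tuesday
Last day offset: 31 - 1 = 30 days
Weekday index = (1 + 30) mod 7 = 3

Thursday, January 31


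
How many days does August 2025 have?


August 2025

31 days


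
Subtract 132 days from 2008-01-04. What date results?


Start: 2008-01-04, subtract 132 days
Back 4 days from January 4 reaches December 31, 2007 -> 128 left
December 2007 has 31 days -> back to November 30, 2007 -> 97 left
November 2007 has 30 days -> back to October 31, 2007 -> 67 left
October 2007 has 31 days -> back to September 30, 2007 -> 36 left
September 2007 has 30 days -> back to August 31, 2007 -> 6 left
August 2007: 31 - 6 = 25 -> lands on August 25

Result: 2007-08-25


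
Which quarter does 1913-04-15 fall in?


Month: April (month 4)
Q1: Jan-Mar, Q2: Apr-Jun, Q3: Jul-Sep, Q4: Oct-Dec

Q2


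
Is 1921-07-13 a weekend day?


Anchor: Jan 1, 1921. With p = 1921 - 1 = 1920: (p + p//4 - p//100 + p//400) mod 7 = (1920 + 480 - 19 + 4) mod 7 = 2385 mod 7 = 5 -> Saturday (Mon=0 ... Sun=6)
Day of year: 194; offset = 193
Weekday index = (5 + 193) mod 7 = 2 -> Wednesday
Weekend days: Saturday, Sunday

No


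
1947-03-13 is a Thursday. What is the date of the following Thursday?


Current: Thursday
Target: Thursday
Days ahead: 7

Next Thursday: 1947-03-20


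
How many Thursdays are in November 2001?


November 2001 has 30 days
Anchor: Jan 1, 2001. With p = 2001 - 1 = 2000: (p + p//4 - p//100 + p//400) mod 7 = (2000 + 500 - 20 + 5) mod 7 = 2485 mod 7 = 0 -> Monday (Mon=0 ... Sun=6)
Days before November (Jan-Oct): 304; November 1 index = (0 + 304) mod 7 = 3 -> Thursday
First Thursday is November 1
Thursdays: 1, 8, 15, 22, 29

5 Thursdays


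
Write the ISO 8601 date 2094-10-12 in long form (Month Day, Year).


ISO 2094-10-12 parses as year=2094, month=10, day=12
Month 10 -> October

October 12, 2094


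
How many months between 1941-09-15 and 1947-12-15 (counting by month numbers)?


From September 1941 to December 1947
6 years * 12 = 72 months, plus 3 months = 75

75 months


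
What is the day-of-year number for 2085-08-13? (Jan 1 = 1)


Date: August 13, 2085
Days in months 1 through 7: 212
Plus 13 days in August

Day of year: 225


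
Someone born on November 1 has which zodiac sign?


Date: November 1
Conventional tropical zodiac dates: Scorpio from October 23 onward; Sagittarius starts November 22
November 1 falls within the Scorpio range

Scorpio


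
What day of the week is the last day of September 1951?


September 1951 has 30 days
Anchor: Jan 1, 1951. With p = 1951 - 1 = 1950: (p + p//4 - p//100 + p//400) mod 7 = (1950 + 487 - 19 + 4) mod 7 = 2422 mod 7 = 0 -> Monday (Mon=0 ... Sun=6)
Days before September (Jan-Aug): 243; September 1 index = (0 + 243) mod 7 = 5 -> Saturday
Last day offset: 30 - 1 = 29 days
Weekday index = (5 + 29) mod 7 = 6

Sunday, September 30


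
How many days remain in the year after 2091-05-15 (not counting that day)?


Day of year: 135 of 365
Remaining = 365 - 135

230 days


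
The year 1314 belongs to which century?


Century = (year - 1) // 100 + 1
= (1314 - 1) // 100 + 1
= 1313 // 100 + 1
= 13 + 1

14th century


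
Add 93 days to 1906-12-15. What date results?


Start: 1906-12-15, add 93 days
December 1906 has 31 days: 31 - 15 = 16 days to December 31 -> 77 left
January 1907 has 31 days -> 46 left
February 1907 has 28 days -> 18 left
March 1907: 18 <= 31 -> lands on March 18

Result: 1907-03-18


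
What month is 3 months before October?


October is month 10
10 - 3 = 7

July


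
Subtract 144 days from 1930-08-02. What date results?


Start: 1930-08-02, subtract 144 days
Back 2 days from August 2 reaches July 31, 1930 -> 142 left
July 1930 has 31 days -> back to June 30, 1930 -> 111 left
June 1930 has 30 days -> back to May 31, 1930 -> 81 left
May 1930 has 31 days -> back to April 30, 1930 -> 50 left
April 1930 has 30 days -> back to March 31, 1930 -> 20 left
March 1930: 31 - 20 = 11 -> lands on March 11

Result: 1930-03-11


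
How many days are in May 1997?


May 1997

31 days


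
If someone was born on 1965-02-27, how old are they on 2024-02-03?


Birth: 1965-02-27
Reference: 2024-02-03
Year difference: 2024 - 1965 = 59
Birthday not yet reached in 2024, subtract 1

58 years old


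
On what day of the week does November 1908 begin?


Target: November 1, 1908
Anchor: Jan 1, 1908. With p = 1908 - 1 = 1907: (p + p//4 - p//100 + p//400) mod 7 = (1907 + 476 - 19 + 4) mod 7 = 2368 mod 7 = 2 -> Wednesday (Mon=0 ... Sun=6)
Days before November (Jan-Oct): 305 days
Weekday index = (2 + 305) mod 7 = 6

Sunday


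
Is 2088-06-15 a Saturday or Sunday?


Anchor: Jan 1, 2088. With p = 2088 - 1 = 2087: (p + p//4 - p//100 + p//400) mod 7 = (2087 + 521 - 20 + 5) mod 7 = 2593 mod 7 = 3 -> Thursday (Mon=0 ... Sun=6)
Day of year: 167; offset = 166
Weekday index = (3 + 166) mod 7 = 1 -> Tuesday
Weekend days: Saturday, Sunday

No


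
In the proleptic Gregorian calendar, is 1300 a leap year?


Gregorian leap year rule: divisible by 4, but not by 100, unless also by 400.
1300 is divisible by 100 but not 400 -> not a leap year

No


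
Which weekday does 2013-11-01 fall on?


Date: November 1, 2013
Anchor: Jan 1, 2013. With p = 2013 - 1 = 2012: (p + p//4 - p//100 + p//400) mod 7 = (2012 + 503 - 20 + 5) mod 7 = 2500 mod 7 = 1 -> Tuesday (Mon=0 ... Sun=6)
Days before November (Jan-Oct): 304; offset = 304 + 1 - 1 = 304
Weekday index = (1 + 304) mod 7 = 4

Day of the week: Friday


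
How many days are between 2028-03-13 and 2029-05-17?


From 2028-03-13 to 2029-05-17
2028-03-13: days before March = 31 + 29 = 60 (2028 is a leap year); day of year = 60 + 13 = 73
2029-05-17: days before May = 31 + 28 + 31 + 30 = 120 (2029 is not a leap year); day of year = 120 + 17 = 137
Rest of 2028: 366 - 73 = 293
Total = 293 + 137 = 430

430 days


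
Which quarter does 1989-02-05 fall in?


Month: February (month 2)
Q1: Jan-Mar, Q2: Apr-Jun, Q3: Jul-Sep, Q4: Oct-Dec

Q1


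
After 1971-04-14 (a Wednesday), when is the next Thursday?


Current: Wednesday
Target: Thursday
Days ahead: 1

Next Thursday: 1971-04-15


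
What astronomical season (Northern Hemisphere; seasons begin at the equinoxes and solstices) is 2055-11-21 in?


Date: November 21
Astronomical Autumn (approx.; exact equinox/solstice day varies by year): September 22 to December 20
November 21 falls within the Autumn window

Autumn


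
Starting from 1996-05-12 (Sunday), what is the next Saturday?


Current: Sunday
Target: Saturday
Days ahead: 6

Next Saturday: 1996-05-18


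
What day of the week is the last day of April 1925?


April 1925 has 30 days
Anchor: Jan 1, 1925. With p = 1925 - 1 = 1924: (p + p//4 - p//100 + p//400) mod 7 = (1924 + 481 - 19 + 4) mod 7 = 2390 mod 7 = 3 -> Thursday (Mon=0 ... Sun=6)
Days before April (Jan-Mar): 90; April 1 index = (3 + 90) mod 7 = 2 -> Wednesday
Last day offset: 30 - 1 = 29 days
Weekday index = (2 + 29) mod 7 = 3

Thursday, April 30


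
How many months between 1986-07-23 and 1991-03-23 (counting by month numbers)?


From July 1986 to March 1991
5 years * 12 = 60 months, minus 4 months = 56

56 months


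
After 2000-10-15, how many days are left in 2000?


Day of year: 289 of 366
Remaining = 366 - 289

77 days


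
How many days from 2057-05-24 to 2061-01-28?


From 2057-05-24 to 2061-01-28
2057-05-24: days before May = 31 + 28 + 31 + 30 = 120 (2057 is not a leap year); day of year = 120 + 24 = 144
2061-01-28: day of year = 28
Rest of 2057: 365 - 144 = 221
Full years 2058 (365), 2059 (365), 2060 (366): 1096
Total = 221 + 1096 + 28 = 1345

1345 days


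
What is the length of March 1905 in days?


March 1905

31 days


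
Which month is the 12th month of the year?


Month 12 of 12

December


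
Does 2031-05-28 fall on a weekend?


Anchor: Jan 1, 2031. With p = 2031 - 1 = 2030: (p + p//4 - p//100 + p//400) mod 7 = (2030 + 507 - 20 + 5) mod 7 = 2522 mod 7 = 2 -> Wednesday (Mon=0 ... Sun=6)
Day of year: 148; offset = 147
Weekday index = (2 + 147) mod 7 = 2 -> Wednesday
Weekend days: Saturday, Sunday

No


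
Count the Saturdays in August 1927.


August 1927 has 31 days
Anchor: Jan 1, 1927. With p = 1927 - 1 = 1926: (p + p//4 - p//100 + p//400) mod 7 = (1926 + 481 - 19 + 4) mod 7 = 2392 mod 7 = 5 -> Saturday (Mon=0 ... Sun=6)
Days before August (Jan-Jul): 212; August 1 index = (5 + 212) mod 7 = 0 -> Monday
First Saturday is August 6
Saturdays: 6, 13, 20, 27

4 Saturdays


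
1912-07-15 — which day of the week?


Date: July 15, 1912
Anchor: Jan 1, 1912. With p = 1912 - 1 = 1911: (p + p//4 - p//100 + p//400) mod 7 = (1911 + 477 - 19 + 4) mod 7 = 2373 mod 7 = 0 -> Monday (Mon=0 ... Sun=6)
Days before July (Jan-Jun): 182; offset = 182 + 15 - 1 = 196
Weekday index = (0 + 196) mod 7 = 0

Day of the week: Monday


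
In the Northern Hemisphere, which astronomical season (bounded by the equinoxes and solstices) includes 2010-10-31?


Date: October 31
Astronomical Autumn (approx.; exact equinox/solstice day varies by year): September 22 to December 20
October 31 falls within the Autumn window

Autumn


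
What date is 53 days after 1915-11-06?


Start: 1915-11-06, add 53 days
November 1915 has 30 days: 30 - 6 = 24 days to November 30 -> 29 left
December 1915: 29 <= 31 -> lands on December 29

Result: 1915-12-29


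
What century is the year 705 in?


Century = (year - 1) // 100 + 1
= (705 - 1) // 100 + 1
= 704 // 100 + 1
= 7 + 1

8th century


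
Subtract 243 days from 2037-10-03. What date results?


Start: 2037-10-03, subtract 243 days
Back 3 days from October 3 reaches September 30, 2037 -> 240 left
September 2037 has 30 days -> back to August 31, 2037 -> 210 left
August 2037 has 31 days -> back to July 31, 2037 -> 179 left
July 2037 has 31 days -> back to June 30, 2037 -> 148 left
June 2037 has 30 days -> back to May 31, 2037 -> 118 left
May 2037 has 31 days -> back to April 30, 2037 -> 87 left
April 2037 has 30 days -> back to March 31, 2037 -> 57 left
March 2037 has 31 days -> back to February 28, 2037 -> 26 left
February 2037: 28 - 26 = 2 -> lands on February 2

Result: 2037-02-02


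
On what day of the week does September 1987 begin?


Target: September 1, 1987
Anchor: Jan 1, 1987. With p = 1987 - 1 = 1986: (p + p//4 - p//100 + p//400) mod 7 = (1986 + 496 - 19 + 4) mod 7 = 2467 mod 7 = 3 -> Thursday (Mon=0 ... Sun=6)
Days before September (Jan-Aug): 243 days
Weekday index = (3 + 243) mod 7 = 1

Tuesday


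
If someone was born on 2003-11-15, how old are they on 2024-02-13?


Birth: 2003-11-15
Reference: 2024-02-13
Year difference: 2024 - 2003 = 21
Birthday not yet reached in 2024, subtract 1

20 years old


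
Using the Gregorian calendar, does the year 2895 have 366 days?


Gregorian leap year rule: divisible by 4, but not by 100, unless also by 400.
2895 is not divisible by 4 -> not a leap year

No


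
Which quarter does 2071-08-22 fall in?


Month: August (month 8)
Q1: Jan-Mar, Q2: Apr-Jun, Q3: Jul-Sep, Q4: Oct-Dec

Q3


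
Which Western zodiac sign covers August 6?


Date: August 6
Conventional tropical zodiac dates: Leo from July 23 onward; Virgo starts August 23
August 6 falls within the Leo range

Leo


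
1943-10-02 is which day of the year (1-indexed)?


Date: October 2, 1943
Days in months 1 through 9: 273
Plus 2 days in October

Day of year: 275


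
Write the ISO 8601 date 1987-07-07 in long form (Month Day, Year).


ISO 1987-07-07 parses as year=1987, month=07, day=07
Month 7 -> July

July 7, 1987


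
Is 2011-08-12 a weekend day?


Anchor: Jan 1, 2011. With p = 2011 - 1 = 2010: (p + p//4 - p//100 + p//400) mod 7 = (2010 + 502 - 20 + 5) mod 7 = 2497 mod 7 = 5 -> Saturday (Mon=0 ... Sun=6)
Day of year: 224; offset = 223
Weekday index = (5 + 223) mod 7 = 4 -> Friday
Weekend days: Saturday, Sunday

No


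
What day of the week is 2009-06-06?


Date: June 6, 2009
Anchor: Jan 1, 2009. With p = 2009 - 1 = 2008: (p + p//4 - p//100 + p//400) mod 7 = (2008 + 502 - 20 + 5) mod 7 = 2495 mod 7 = 3 -> Thursday (Mon=0 ... Sun=6)
Days before June (Jan-May): 151; offset = 151 + 6 - 1 = 156
Weekday index = (3 + 156) mod 7 = 5

Day of the week: Saturday


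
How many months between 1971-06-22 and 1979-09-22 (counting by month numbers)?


From June 1971 to September 1979
8 years * 12 = 96 months, plus 3 months = 99

99 months


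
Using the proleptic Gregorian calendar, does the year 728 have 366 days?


Gregorian leap year rule: divisible by 4, but not by 100, unless also by 400.
728 is divisible by 4 but not 100 -> leap year

Yes


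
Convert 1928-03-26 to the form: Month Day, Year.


ISO 1928-03-26 parses as year=1928, month=03, day=26
Month 3 -> March

March 26, 1928


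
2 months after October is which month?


October is month 10
10 + 2 = 12

December


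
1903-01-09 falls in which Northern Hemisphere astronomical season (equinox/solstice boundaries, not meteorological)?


Date: January 9
Astronomical Winter (approx.; exact equinox/solstice day varies by year): December 21 to March 19
January 9 falls within the Winter window

Winter


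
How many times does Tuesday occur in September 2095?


September 2095 has 30 days
Anchor: Jan 1, 2095. With p = 2095 - 1 = 2094: (p + p//4 - p//100 + p//400) mod 7 = (2094 + 523 - 20 + 5) mod 7 = 2602 mod 7 = 5 -> Saturday (Mon=0 ... Sun=6)
Days before September (Jan-Aug): 243; September 1 index = (5 + 243) mod 7 = 3 -> Thursday
First Tuesday is September 6
Tuesdays: 6, 13, 20, 27

4 Tuesdays


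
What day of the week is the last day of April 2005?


April 2005 has 30 days
Anchor: Jan 1, 2005. With p = 2005 - 1 = 2004: (p + p//4 - p//100 + p//400) mod 7 = (2004 + 501 - 20 + 5) mod 7 = 2490 mod 7 = 5 -> Saturday (Mon=0 ... Sun=6)
Days before April (Jan-Mar): 90; April 1 index = (5 + 90) mod 7 = 4 -> Friday
Last day offset: 30 - 1 = 29 days
Weekday index = (4 + 29) mod 7 = 5

Saturday, April 30


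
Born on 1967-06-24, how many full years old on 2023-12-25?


Birth: 1967-06-24
Reference: 2023-12-25
Year difference: 2023 - 1967 = 56

56 years old


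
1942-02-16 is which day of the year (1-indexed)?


Date: February 16, 1942
Days in months 1 through 1: 31
Plus 16 days in February

Day of year: 47


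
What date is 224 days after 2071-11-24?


Start: 2071-11-24, add 224 days
November 2071 has 30 days: 30 - 24 = 6 days to November 30 -> 218 left
December 2071 has 31 days -> 187 left
January 2072 has 31 days -> 156 left
February 2072 has 29 days -> 127 left
March 2072 has 31 days -> 96 left
April 2072 has 30 days -> 66 left
May 2072 has 31 days -> 35 left
June 2072 has 30 days -> 5 left
July 2072: 5 <= 31 -> lands on July 5

Result: 2072-07-05


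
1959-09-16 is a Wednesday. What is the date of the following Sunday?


Current: Wednesday
Target: Sunday
Days ahead: 4

Next Sunday: 1959-09-20


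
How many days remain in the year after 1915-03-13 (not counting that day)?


Day of year: 72 of 365
Remaining = 365 - 72

293 days


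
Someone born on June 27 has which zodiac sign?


Date: June 27
Conventional tropical zodiac dates: Cancer from June 21 onward; Leo starts July 23
June 27 falls within the Cancer range

Cancer


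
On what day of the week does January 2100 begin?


Target: January 1, 2100
Anchor: Jan 1, 2100. With p = 2100 - 1 = 2099: (p + p//4 - p//100 + p//400) mod 7 = (2099 + 524 - 20 + 5) mod 7 = 2608 mod 7 = 4 -> Friday (Mon=0 ... Sun=6)
Offset from anchor: 0 days
Weekday index = (4 + 0) mod 7 = 4

Friday


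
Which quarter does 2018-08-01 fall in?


Month: August (month 8)
Q1: Jan-Mar, Q2: Apr-Jun, Q3: Jul-Sep, Q4: Oct-Dec

Q3


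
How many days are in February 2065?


February 2065 (leap year: no)

28 days


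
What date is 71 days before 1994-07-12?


Start: 1994-07-12, subtract 71 days
Back 12 days from July 12 reaches June 30, 1994 -> 59 left
June 1994 has 30 days -> back to May 31, 1994 -> 29 left
May 1994: 31 - 29 = 2 -> lands on May 2

Result: 1994-05-02


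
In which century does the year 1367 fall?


Century = (year - 1) // 100 + 1
= (1367 - 1) // 100 + 1
= 1366 // 100 + 1
= 13 + 1

14th century


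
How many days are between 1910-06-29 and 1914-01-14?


From 1910-06-29 to 1914-01-14
1910-06-29: days before June = 31 + 28 + 31 + 30 + 31 = 151 (1910 is not a leap year); day of year = 151 + 29 = 180
1914-01-14: day of year = 14
Rest of 1910: 365 - 180 = 185
Full years 1911 (365), 1912 (366), 1913 (365): 1096
Total = 185 + 1096 + 14 = 1295

1295 days


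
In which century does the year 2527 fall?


Century = (year - 1) // 100 + 1
= (2527 - 1) // 100 + 1
= 2526 // 100 + 1
= 25 + 1

26th century


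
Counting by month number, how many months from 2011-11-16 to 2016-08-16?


From November 2011 to August 2016
5 years * 12 = 60 months, minus 3 months = 57

57 months


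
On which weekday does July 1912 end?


July 1912 has 31 days
Anchor: Jan 1, 1912. With p = 1912 - 1 = 1911: (p + p//4 - p//100 + p//400) mod 7 = (1911 + 477 - 19 + 4) mod 7 = 2373 mod 7 = 0 -> Monday (Mon=0 ... Sun=6)
Days before July (Jan-Jun): 182; July 1 index = (0 + 182) mod 7 = 0 -> Monday
Last day offset: 31 - 1 = 30 days
Weekday index = (0 + 30) mod 7 = 2

Wednesday, July 31


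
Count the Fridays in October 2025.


October 2025 has 31 days
Anchor: Jan 1, 2025. With p = 2025 - 1 = 2024: (p + p//4 - p//100 + p//400) mod 7 = (2024 + 506 - 20 + 5) mod 7 = 2515 mod 7 = 2 -> Wednesday (Mon=0 ... Sun=6)
Days before October (Jan-Sep): 273; October 1 index = (2 + 273) mod 7 = 2 -> Wednesday
First Friday is October 3
Fridays: 3, 10, 17, 24, 31

5 Fridays


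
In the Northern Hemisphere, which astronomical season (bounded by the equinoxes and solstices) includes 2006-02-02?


Date: February 2
Astronomical Winter (approx.; exact equinox/solstice day varies by year): December 21 to March 19
February 2 falls within the Winter window

Winter


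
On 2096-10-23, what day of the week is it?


Date: October 23, 2096
Anchor: Jan 1, 2096. With p = 2096 - 1 = 2095: (p + p//4 - p//100 + p//400) mod 7 = (2095 + 523 - 20 + 5) mod 7 = 2603 mod 7 = 6 -> Sunday (Mon=0 ... Sun=6)
Days before October (Jan-Sep): 274; offset = 274 + 23 - 1 = 296
Weekday index = (6 + 296) mod 7 = 1

Day of the week: Tuesday


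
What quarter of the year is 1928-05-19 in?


Month: May (month 5)
Q1: Jan-Mar, Q2: Apr-Jun, Q3: Jul-Sep, Q4: Oct-Dec

Q2


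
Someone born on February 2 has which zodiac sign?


Date: February 2
Conventional tropical zodiac dates: Aquarius from January 20 onward; Pisces starts February 19
February 2 falls within the Aquarius range

Aquarius


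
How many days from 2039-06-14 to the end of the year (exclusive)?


Day of year: 165 of 365
Remaining = 365 - 165

200 days


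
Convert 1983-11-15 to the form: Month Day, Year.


ISO 1983-11-15 parses as year=1983, month=11, day=15
Month 11 -> November

November 15, 1983


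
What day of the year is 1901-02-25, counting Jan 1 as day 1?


Date: February 25, 1901
Days in months 1 through 1: 31
Plus 25 days in February

Day of year: 56


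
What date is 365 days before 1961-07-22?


Start: 1961-07-22, subtract 365 days
Back 22 days from July 22 reaches June 30, 1961 -> 343 left
June 1961 has 30 days -> back to May 31, 1961 -> 313 left
May 1961 has 31 days -> back to April 30, 1961 -> 282 left
April 1961 has 30 days -> back to March 31, 1961 -> 252 left
March 1961 has 31 days -> back to February 28, 1961 -> 221 left
February 1961 has 28 days -> back to January 31, 1961 -> 193 left
January 1961 has 31 days -> back to December 31, 1960 -> 162 left
December 1960 has 31 days -> back to November 30, 1960 -> 131 left
November 1960 has 30 days -> back to October 31, 1960 -> 101 left
October 1960 has 31 days -> back to September 30, 1960 -> 70 left
September 1960 has 30 days -> back to August 31, 1960 -> 40 left
August 1960 has 31 days -> back to July 31, 1960 -> 9 left
July 1960: 31 - 9 = 22 -> lands on July 22

Result: 1960-07-22


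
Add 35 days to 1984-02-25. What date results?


Start: 1984-02-25, add 35 days
February 1984 has 29 days: 29 - 25 = 4 days to February 29 -> 31 left
March 1984: 31 <= 31 -> lands on March 31

Result: 1984-03-31


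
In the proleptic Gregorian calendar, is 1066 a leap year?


Gregorian leap year rule: divisible by 4, but not by 100, unless also by 400.
1066 is not divisible by 4 -> not a leap year

No


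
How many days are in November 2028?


November 2028

30 days


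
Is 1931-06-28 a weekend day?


Anchor: Jan 1, 1931. With p = 1931 - 1 = 1930: (p + p//4 - p//100 + p//400) mod 7 = (1930 + 482 - 19 + 4) mod 7 = 2397 mod 7 = 3 -> Thursday (Mon=0 ... Sun=6)
Day of year: 179; offset = 178
Weekday index = (3 + 178) mod 7 = 6 -> Sunday
Weekend days: Saturday, Sunday

Yes
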